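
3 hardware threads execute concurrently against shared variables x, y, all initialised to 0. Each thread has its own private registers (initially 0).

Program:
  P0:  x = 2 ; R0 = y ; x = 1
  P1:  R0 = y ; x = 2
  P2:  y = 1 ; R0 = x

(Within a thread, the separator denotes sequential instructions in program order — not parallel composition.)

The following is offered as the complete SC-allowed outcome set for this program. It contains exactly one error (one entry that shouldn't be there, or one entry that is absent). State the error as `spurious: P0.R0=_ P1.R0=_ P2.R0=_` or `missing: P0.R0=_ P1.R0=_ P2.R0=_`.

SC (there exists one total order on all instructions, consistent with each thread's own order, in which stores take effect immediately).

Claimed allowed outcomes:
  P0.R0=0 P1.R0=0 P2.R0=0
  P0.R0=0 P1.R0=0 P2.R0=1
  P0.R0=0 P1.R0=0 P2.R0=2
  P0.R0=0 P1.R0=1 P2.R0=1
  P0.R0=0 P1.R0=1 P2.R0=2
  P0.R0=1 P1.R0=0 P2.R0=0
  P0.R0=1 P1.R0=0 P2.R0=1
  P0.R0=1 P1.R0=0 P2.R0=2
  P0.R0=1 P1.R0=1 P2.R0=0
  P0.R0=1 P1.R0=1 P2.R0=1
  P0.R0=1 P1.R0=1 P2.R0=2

outcome vector order: (P0.R0,P1.R0,P2.R0)
SC (10): <0 0 1>, <0 0 2>, <0 1 1>, <0 1 2>, <1 0 0>, <1 0 1>, <1 0 2>, <1 1 0>, <1 1 1>, <1 1 2>
claimed∖SC = {<0 0 0>}

spurious: P0.R0=0 P1.R0=0 P2.R0=0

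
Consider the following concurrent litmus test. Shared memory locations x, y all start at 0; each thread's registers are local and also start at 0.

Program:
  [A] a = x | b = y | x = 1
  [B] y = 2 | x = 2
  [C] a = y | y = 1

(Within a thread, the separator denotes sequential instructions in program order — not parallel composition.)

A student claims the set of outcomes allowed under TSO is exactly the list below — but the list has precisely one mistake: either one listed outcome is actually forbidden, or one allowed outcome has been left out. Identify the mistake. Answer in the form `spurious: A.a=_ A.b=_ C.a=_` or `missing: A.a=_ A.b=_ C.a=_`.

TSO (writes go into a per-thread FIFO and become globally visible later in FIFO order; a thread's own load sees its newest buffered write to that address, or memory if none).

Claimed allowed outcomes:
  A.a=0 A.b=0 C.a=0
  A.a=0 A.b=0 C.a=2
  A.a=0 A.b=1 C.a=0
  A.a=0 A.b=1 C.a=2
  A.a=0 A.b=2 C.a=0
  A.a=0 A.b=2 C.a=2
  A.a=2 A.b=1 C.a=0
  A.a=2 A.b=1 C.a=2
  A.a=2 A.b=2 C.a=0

missing: A.a=2 A.b=2 C.a=2

outcome vector order: (A.a,A.b,C.a)
[TSO] allowed = {000; 002; 010; 012; 020; 022; 210; 212; 220; 222}
TSO∖claimed = {222}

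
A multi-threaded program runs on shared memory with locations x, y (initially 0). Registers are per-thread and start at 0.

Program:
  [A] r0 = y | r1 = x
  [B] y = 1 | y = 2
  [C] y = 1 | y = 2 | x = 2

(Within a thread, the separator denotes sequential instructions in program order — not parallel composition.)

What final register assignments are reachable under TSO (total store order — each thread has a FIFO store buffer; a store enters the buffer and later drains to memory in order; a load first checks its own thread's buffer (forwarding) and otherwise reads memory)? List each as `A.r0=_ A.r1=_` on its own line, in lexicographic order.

A.r0=0 A.r1=0
A.r0=0 A.r1=2
A.r0=1 A.r1=0
A.r0=1 A.r1=2
A.r0=2 A.r1=0
A.r0=2 A.r1=2

outcome vector order: (A.r0,A.r1)
|TSO outcomes| = 6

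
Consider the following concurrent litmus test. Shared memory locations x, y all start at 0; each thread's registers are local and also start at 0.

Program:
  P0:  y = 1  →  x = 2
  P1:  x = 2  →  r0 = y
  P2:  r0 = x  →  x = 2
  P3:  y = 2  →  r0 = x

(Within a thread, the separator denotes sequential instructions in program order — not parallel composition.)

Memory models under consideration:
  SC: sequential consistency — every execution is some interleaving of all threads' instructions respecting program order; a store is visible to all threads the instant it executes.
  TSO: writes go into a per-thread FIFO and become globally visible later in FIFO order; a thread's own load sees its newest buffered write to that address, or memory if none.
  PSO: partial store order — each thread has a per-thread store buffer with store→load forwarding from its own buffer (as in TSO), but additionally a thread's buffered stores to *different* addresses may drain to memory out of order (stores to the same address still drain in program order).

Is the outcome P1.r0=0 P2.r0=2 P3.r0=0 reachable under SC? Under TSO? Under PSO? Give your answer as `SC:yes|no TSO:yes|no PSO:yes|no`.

outcome vector order: (P1.r0,P2.r0,P3.r0)
SC: 10 outcomes — {<0 0 2>, <0 2 2>, <1 0 0>, <1 0 2>, <1 2 0>, <1 2 2>, <2 0 0>, <2 0 2>, <2 2 0>, <2 2 2>}
TSO: 12 outcomes — {<0 0 0>, <0 0 2>, <0 2 0>, <0 2 2>, <1 0 0>, <1 0 2>, <1 2 0>, <1 2 2>, <2 0 0>, <2 0 2>, <2 2 0>, <2 2 2>}
PSO: 12 outcomes — {<0 0 0>, <0 0 2>, <0 2 0>, <0 2 2>, <1 0 0>, <1 0 2>, <1 2 0>, <1 2 2>, <2 0 0>, <2 0 2>, <2 2 0>, <2 2 2>}
target <0 2 0> ∈ {TSO,PSO}

SC:no TSO:yes PSO:yes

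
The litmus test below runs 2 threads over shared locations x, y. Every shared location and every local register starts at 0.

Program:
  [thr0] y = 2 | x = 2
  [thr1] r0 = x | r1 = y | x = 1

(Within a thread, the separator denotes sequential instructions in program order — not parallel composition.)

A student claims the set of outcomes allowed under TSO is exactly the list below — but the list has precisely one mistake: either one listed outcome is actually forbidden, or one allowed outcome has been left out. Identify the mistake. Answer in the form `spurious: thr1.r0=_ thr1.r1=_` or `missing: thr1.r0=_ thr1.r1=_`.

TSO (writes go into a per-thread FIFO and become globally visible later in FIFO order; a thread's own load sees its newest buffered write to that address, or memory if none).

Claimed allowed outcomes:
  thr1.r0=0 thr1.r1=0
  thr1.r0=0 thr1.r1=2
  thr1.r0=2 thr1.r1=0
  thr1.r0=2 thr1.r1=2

outcome vector order: (thr1.r0,thr1.r1)
[TSO] allowed = {(0,0); (0,2); (2,2)}
claimed∖TSO = {(2,0)}

spurious: thr1.r0=2 thr1.r1=0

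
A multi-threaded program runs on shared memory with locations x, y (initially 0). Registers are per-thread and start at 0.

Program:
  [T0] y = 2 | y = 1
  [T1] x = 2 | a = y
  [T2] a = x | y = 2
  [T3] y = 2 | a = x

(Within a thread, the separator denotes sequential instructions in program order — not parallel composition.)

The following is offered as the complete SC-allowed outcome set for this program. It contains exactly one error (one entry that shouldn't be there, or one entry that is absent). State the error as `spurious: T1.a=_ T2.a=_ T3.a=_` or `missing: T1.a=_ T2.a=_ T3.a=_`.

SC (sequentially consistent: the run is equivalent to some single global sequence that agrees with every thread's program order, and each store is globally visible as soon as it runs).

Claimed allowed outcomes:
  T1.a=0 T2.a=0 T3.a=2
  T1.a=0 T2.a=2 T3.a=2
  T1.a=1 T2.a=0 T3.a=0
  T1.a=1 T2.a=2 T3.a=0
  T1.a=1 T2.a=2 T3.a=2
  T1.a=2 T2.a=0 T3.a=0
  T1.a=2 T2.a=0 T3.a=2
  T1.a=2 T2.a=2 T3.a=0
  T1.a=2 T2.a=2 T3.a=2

missing: T1.a=1 T2.a=0 T3.a=2

outcome vector order: (T1.a,T2.a,T3.a)
SC: 10 outcomes — {<0 0 2>; <0 2 2>; <1 0 0>; <1 0 2>; <1 2 0>; <1 2 2>; <2 0 0>; <2 0 2>; <2 2 0>; <2 2 2>}
SC∖claimed = {<1 0 2>}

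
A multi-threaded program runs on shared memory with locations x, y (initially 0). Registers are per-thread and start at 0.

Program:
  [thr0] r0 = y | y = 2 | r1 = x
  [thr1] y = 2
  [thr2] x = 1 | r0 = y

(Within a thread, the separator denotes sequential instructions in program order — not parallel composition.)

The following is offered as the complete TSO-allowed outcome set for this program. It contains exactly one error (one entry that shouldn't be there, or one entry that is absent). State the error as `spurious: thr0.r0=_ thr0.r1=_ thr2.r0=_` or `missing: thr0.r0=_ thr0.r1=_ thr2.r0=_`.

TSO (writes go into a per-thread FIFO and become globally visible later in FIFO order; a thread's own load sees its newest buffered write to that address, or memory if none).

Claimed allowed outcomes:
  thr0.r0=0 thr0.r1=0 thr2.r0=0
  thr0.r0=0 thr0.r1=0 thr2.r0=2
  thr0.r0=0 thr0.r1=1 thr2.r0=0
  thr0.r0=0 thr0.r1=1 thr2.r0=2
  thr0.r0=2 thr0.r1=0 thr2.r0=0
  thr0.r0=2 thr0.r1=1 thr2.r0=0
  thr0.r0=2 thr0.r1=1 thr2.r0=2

outcome vector order: (thr0.r0,thr0.r1,thr2.r0)
TSO: 8 outcomes — {0/0/0; 0/0/2; 0/1/0; 0/1/2; 2/0/0; 2/0/2; 2/1/0; 2/1/2}
TSO∖claimed = {2/0/2}

missing: thr0.r0=2 thr0.r1=0 thr2.r0=2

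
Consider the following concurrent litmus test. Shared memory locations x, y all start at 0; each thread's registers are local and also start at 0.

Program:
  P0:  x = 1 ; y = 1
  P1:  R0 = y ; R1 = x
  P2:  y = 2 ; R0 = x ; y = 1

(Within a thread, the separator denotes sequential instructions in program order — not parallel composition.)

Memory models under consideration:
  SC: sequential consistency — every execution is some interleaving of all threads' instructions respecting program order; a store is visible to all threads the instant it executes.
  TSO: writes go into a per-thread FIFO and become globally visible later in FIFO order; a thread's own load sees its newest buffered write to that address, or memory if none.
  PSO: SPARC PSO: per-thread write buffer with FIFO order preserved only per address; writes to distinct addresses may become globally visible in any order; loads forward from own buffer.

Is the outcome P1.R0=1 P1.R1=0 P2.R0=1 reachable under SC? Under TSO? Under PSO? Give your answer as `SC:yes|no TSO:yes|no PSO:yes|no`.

outcome vector order: (P1.R0,P1.R1,P2.R0)
[SC] allowed = {0/0/0, 0/0/1, 0/1/0, 0/1/1, 1/0/0, 1/1/0, 1/1/1, 2/0/0, 2/0/1, 2/1/0, 2/1/1}
[TSO] allowed = {0/0/0, 0/0/1, 0/1/0, 0/1/1, 1/0/0, 1/1/0, 1/1/1, 2/0/0, 2/0/1, 2/1/0, 2/1/1}
[PSO] allowed = {0/0/0, 0/0/1, 0/1/0, 0/1/1, 1/0/0, 1/0/1, 1/1/0, 1/1/1, 2/0/0, 2/0/1, 2/1/0, 2/1/1}
target 1/0/1 ∈ {PSO}

SC:no TSO:no PSO:yes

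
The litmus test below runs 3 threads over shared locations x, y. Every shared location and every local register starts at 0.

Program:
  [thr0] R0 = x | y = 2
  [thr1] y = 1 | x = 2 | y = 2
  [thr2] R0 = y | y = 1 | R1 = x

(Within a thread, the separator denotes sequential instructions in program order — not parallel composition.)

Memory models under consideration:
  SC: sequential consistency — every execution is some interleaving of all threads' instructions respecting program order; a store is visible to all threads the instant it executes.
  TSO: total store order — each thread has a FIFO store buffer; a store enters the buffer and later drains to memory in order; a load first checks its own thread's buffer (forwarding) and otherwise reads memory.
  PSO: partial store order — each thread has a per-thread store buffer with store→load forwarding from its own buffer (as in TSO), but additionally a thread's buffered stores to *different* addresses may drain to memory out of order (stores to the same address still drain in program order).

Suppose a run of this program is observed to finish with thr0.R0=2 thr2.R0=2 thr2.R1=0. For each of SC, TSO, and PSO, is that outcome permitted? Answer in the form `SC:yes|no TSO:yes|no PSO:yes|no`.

outcome vector order: (thr0.R0,thr2.R0,thr2.R1)
under SC → <0 0 0> <0 0 2> <0 1 0> <0 1 2> <0 2 0> <0 2 2> <2 0 0> <2 0 2> <2 1 0> <2 1 2> <2 2 2>
under TSO → <0 0 0> <0 0 2> <0 1 0> <0 1 2> <0 2 0> <0 2 2> <2 0 0> <2 0 2> <2 1 0> <2 1 2> <2 2 2>
under PSO → <0 0 0> <0 0 2> <0 1 0> <0 1 2> <0 2 0> <0 2 2> <2 0 0> <2 0 2> <2 1 0> <2 1 2> <2 2 0> <2 2 2>
target <2 2 0> ∈ {PSO}

SC:no TSO:no PSO:yes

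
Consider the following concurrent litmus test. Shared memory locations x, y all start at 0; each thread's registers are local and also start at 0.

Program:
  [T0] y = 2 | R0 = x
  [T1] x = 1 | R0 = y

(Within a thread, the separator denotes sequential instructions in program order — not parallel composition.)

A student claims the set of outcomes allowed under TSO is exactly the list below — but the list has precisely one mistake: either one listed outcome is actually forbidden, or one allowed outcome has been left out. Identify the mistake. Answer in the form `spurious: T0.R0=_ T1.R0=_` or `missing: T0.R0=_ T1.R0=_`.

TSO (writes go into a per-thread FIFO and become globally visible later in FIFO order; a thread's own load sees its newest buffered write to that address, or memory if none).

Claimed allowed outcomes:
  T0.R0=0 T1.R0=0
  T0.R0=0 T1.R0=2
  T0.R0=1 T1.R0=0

outcome vector order: (T0.R0,T1.R0)
[TSO] allowed = {0/0 0/2 1/0 1/2}
TSO∖claimed = {1/2}

missing: T0.R0=1 T1.R0=2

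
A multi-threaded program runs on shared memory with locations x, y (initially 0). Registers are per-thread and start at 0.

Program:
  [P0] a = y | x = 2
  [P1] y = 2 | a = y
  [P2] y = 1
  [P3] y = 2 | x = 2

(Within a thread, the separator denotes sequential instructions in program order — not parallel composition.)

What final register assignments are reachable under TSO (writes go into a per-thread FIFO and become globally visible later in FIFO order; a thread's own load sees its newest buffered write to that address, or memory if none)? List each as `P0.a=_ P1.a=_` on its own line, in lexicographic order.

P0.a=0 P1.a=1
P0.a=0 P1.a=2
P0.a=1 P1.a=1
P0.a=1 P1.a=2
P0.a=2 P1.a=1
P0.a=2 P1.a=2

outcome vector order: (P0.a,P1.a)
|TSO outcomes| = 6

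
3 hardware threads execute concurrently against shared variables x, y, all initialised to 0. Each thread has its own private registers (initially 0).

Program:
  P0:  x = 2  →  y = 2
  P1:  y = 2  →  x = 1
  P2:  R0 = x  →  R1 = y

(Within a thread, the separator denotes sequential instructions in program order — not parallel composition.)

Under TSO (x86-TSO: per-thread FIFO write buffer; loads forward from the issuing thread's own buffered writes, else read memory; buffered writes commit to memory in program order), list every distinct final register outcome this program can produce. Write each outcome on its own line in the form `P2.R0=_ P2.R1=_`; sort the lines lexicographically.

P2.R0=0 P2.R1=0
P2.R0=0 P2.R1=2
P2.R0=1 P2.R1=2
P2.R0=2 P2.R1=0
P2.R0=2 P2.R1=2

outcome vector order: (P2.R0,P2.R1)
|TSO outcomes| = 5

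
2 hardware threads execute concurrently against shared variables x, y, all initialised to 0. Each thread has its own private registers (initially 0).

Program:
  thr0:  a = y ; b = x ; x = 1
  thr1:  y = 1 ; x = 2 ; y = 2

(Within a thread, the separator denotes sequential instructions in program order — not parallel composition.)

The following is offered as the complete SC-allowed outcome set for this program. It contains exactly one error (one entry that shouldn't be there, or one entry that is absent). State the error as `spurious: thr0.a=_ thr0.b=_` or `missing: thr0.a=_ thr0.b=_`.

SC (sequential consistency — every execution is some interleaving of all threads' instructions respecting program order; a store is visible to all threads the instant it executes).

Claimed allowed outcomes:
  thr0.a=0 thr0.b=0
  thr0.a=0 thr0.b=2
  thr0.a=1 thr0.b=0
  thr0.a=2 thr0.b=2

outcome vector order: (thr0.a,thr0.b)
SC: 5 outcomes — {0/0, 0/2, 1/0, 1/2, 2/2}
SC∖claimed = {1/2}

missing: thr0.a=1 thr0.b=2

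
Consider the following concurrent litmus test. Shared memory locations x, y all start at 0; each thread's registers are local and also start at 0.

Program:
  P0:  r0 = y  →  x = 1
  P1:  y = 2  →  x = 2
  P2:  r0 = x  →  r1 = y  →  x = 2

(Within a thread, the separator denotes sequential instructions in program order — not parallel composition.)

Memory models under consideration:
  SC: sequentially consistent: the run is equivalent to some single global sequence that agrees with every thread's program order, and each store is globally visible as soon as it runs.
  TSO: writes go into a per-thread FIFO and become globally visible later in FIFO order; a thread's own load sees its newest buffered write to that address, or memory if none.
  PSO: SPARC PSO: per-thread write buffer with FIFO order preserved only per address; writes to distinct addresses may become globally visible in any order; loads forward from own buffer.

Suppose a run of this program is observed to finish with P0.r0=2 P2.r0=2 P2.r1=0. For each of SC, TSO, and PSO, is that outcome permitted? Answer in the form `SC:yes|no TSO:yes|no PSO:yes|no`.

outcome vector order: (P0.r0,P2.r0,P2.r1)
SC: 9 outcomes — {0/0/0; 0/0/2; 0/1/0; 0/1/2; 0/2/2; 2/0/0; 2/0/2; 2/1/2; 2/2/2}
TSO: 9 outcomes — {0/0/0; 0/0/2; 0/1/0; 0/1/2; 0/2/2; 2/0/0; 2/0/2; 2/1/2; 2/2/2}
PSO: 11 outcomes — {0/0/0; 0/0/2; 0/1/0; 0/1/2; 0/2/0; 0/2/2; 2/0/0; 2/0/2; 2/1/2; 2/2/0; 2/2/2}
target 2/2/0 ∈ {PSO}

SC:no TSO:no PSO:yes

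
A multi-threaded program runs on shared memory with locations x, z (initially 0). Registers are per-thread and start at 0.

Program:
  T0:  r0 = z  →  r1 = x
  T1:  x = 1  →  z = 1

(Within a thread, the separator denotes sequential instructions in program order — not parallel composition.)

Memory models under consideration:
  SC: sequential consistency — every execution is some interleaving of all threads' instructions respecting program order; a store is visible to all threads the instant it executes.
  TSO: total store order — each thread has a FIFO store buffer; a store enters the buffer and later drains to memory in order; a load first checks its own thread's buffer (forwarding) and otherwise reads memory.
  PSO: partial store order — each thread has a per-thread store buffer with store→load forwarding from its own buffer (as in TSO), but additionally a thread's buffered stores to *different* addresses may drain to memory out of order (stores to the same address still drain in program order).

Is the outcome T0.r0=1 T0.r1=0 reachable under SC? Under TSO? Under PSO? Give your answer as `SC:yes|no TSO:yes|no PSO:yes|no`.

outcome vector order: (T0.r0,T0.r1)
under SC → 00 01 11
under TSO → 00 01 11
under PSO → 00 01 10 11
target 10 ∈ {PSO}

SC:no TSO:no PSO:yes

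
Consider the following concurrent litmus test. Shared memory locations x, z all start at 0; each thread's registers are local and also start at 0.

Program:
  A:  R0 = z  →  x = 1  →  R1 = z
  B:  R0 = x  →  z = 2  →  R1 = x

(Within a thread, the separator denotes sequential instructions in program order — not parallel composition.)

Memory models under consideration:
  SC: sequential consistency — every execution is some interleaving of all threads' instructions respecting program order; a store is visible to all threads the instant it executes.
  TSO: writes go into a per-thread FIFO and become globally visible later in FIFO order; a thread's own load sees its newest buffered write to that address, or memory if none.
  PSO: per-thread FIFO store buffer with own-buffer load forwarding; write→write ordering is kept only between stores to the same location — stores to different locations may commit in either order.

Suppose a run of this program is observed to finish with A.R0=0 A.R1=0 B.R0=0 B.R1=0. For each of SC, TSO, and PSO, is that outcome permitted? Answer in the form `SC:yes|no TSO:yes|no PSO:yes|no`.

outcome vector order: (A.R0,A.R1,B.R0,B.R1)
under SC → (0,0,0,1), (0,0,1,1), (0,2,0,0), (0,2,0,1), (0,2,1,1), (2,2,0,0), (2,2,0,1)
under TSO → (0,0,0,0), (0,0,0,1), (0,0,1,1), (0,2,0,0), (0,2,0,1), (0,2,1,1), (2,2,0,0), (2,2,0,1)
under PSO → (0,0,0,0), (0,0,0,1), (0,0,1,1), (0,2,0,0), (0,2,0,1), (0,2,1,1), (2,2,0,0), (2,2,0,1)
target (0,0,0,0) ∈ {TSO,PSO}

SC:no TSO:yes PSO:yes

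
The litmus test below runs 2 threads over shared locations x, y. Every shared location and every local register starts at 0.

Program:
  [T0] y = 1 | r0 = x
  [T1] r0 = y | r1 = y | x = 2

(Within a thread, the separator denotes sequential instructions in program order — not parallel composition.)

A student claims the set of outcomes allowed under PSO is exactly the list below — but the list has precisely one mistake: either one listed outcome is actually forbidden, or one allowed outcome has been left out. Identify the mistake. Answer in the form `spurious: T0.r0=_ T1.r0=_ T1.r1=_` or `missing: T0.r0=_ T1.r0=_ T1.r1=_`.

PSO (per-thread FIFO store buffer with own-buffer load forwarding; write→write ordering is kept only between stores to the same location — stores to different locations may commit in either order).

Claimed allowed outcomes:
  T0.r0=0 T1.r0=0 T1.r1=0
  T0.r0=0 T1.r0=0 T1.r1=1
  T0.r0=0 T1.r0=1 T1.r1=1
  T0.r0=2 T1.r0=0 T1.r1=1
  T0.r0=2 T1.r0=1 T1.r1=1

outcome vector order: (T0.r0,T1.r0,T1.r1)
[PSO] allowed = {000; 001; 011; 200; 201; 211}
PSO∖claimed = {200}

missing: T0.r0=2 T1.r0=0 T1.r1=0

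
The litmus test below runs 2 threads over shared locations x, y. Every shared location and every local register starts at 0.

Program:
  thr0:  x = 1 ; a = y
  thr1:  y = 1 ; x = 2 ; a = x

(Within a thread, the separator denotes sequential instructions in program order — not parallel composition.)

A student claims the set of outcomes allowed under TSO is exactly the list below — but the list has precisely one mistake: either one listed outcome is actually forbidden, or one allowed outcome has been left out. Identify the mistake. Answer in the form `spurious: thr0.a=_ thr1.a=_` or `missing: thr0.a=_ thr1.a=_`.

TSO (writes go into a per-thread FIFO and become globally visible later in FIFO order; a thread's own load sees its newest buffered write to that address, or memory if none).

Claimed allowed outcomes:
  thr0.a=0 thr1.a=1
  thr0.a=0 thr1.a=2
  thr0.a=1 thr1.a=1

missing: thr0.a=1 thr1.a=2

outcome vector order: (thr0.a,thr1.a)
[TSO] allowed = {<0 1>; <0 2>; <1 1>; <1 2>}
TSO∖claimed = {<1 2>}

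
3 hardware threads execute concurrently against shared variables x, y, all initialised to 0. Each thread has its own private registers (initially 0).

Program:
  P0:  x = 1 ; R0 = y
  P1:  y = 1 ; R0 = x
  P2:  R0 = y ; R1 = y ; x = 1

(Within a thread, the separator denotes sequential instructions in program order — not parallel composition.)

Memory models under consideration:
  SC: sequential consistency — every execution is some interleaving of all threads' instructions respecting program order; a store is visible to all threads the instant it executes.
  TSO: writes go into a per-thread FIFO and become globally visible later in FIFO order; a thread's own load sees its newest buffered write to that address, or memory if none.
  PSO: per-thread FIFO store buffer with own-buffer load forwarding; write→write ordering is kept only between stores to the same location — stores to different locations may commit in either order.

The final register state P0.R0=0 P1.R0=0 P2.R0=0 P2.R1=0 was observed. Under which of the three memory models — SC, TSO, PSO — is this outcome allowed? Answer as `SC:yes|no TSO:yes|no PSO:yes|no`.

outcome vector order: (P0.R0,P1.R0,P2.R0,P2.R1)
under SC → (0,1,0,0); (0,1,0,1); (0,1,1,1); (1,0,0,0); (1,0,0,1); (1,0,1,1); (1,1,0,0); (1,1,0,1); (1,1,1,1)
under TSO → (0,0,0,0); (0,0,0,1); (0,0,1,1); (0,1,0,0); (0,1,0,1); (0,1,1,1); (1,0,0,0); (1,0,0,1); (1,0,1,1); (1,1,0,0); (1,1,0,1); (1,1,1,1)
under PSO → (0,0,0,0); (0,0,0,1); (0,0,1,1); (0,1,0,0); (0,1,0,1); (0,1,1,1); (1,0,0,0); (1,0,0,1); (1,0,1,1); (1,1,0,0); (1,1,0,1); (1,1,1,1)
target (0,0,0,0) ∈ {TSO,PSO}

SC:no TSO:yes PSO:yes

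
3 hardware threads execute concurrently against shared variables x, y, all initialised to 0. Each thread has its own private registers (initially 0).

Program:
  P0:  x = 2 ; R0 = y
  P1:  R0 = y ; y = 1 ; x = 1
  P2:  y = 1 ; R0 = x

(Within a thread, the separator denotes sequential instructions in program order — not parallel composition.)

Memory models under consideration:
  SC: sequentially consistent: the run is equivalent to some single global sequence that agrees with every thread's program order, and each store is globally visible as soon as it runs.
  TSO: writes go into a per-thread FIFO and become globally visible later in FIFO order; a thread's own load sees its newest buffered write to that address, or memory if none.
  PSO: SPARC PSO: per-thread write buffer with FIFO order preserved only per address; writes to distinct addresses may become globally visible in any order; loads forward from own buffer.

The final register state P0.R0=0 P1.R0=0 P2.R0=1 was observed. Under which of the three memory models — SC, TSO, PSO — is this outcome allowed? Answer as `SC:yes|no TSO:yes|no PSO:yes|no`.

SC:yes TSO:yes PSO:yes

outcome vector order: (P0.R0,P1.R0,P2.R0)
SC (10): <0 0 1> <0 0 2> <0 1 1> <0 1 2> <1 0 0> <1 0 1> <1 0 2> <1 1 0> <1 1 1> <1 1 2>
TSO (12): <0 0 0> <0 0 1> <0 0 2> <0 1 0> <0 1 1> <0 1 2> <1 0 0> <1 0 1> <1 0 2> <1 1 0> <1 1 1> <1 1 2>
PSO (12): <0 0 0> <0 0 1> <0 0 2> <0 1 0> <0 1 1> <0 1 2> <1 0 0> <1 0 1> <1 0 2> <1 1 0> <1 1 1> <1 1 2>
target <0 0 1> ∈ {SC,TSO,PSO}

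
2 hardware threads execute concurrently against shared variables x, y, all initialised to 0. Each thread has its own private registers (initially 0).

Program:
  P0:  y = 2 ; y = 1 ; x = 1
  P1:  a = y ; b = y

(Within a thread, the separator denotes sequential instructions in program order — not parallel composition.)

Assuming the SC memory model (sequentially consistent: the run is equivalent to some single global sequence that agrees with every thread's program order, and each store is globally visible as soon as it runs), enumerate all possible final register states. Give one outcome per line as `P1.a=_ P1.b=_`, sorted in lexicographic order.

outcome vector order: (P1.a,P1.b)
|SC outcomes| = 6

P1.a=0 P1.b=0
P1.a=0 P1.b=1
P1.a=0 P1.b=2
P1.a=1 P1.b=1
P1.a=2 P1.b=1
P1.a=2 P1.b=2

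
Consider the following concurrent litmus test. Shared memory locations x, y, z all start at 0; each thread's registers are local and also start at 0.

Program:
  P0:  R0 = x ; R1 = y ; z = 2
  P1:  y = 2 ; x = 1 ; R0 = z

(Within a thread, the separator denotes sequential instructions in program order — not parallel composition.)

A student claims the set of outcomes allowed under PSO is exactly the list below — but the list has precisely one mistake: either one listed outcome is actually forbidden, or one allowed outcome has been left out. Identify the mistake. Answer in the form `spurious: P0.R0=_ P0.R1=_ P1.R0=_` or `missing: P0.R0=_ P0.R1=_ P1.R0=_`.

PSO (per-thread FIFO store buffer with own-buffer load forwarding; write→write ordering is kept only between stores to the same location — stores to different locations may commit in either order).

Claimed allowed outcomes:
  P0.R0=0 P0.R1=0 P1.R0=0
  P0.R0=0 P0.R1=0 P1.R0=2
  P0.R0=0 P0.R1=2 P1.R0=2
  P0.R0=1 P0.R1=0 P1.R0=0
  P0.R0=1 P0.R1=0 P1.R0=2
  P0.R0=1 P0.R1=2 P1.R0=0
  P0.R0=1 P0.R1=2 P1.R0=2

missing: P0.R0=0 P0.R1=2 P1.R0=0

outcome vector order: (P0.R0,P0.R1,P1.R0)
[PSO] allowed = {0/0/0; 0/0/2; 0/2/0; 0/2/2; 1/0/0; 1/0/2; 1/2/0; 1/2/2}
PSO∖claimed = {0/2/0}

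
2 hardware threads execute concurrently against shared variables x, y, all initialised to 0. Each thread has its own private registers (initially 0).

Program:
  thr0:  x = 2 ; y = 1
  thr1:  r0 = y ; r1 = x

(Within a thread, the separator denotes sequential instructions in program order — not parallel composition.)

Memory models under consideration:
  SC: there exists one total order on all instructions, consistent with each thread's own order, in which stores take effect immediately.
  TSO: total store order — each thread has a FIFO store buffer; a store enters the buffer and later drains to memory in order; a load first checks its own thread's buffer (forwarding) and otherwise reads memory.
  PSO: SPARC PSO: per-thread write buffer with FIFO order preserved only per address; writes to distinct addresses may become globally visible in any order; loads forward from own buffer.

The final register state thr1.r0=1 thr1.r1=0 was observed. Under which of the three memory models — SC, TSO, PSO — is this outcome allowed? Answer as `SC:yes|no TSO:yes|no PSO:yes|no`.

SC:no TSO:no PSO:yes

outcome vector order: (thr1.r0,thr1.r1)
under SC → 0/0; 0/2; 1/2
under TSO → 0/0; 0/2; 1/2
under PSO → 0/0; 0/2; 1/0; 1/2
target 1/0 ∈ {PSO}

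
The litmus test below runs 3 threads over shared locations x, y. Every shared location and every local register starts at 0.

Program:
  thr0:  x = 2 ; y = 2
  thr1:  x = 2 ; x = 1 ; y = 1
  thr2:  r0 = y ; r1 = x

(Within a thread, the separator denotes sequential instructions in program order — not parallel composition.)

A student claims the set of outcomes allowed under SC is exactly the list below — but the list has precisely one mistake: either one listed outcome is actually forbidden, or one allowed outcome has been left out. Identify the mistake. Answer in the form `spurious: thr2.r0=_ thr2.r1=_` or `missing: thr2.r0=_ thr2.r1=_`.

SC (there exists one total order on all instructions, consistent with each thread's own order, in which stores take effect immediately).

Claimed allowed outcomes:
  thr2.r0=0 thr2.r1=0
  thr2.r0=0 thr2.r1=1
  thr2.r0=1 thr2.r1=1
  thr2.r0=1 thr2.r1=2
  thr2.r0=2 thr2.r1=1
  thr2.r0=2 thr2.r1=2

missing: thr2.r0=0 thr2.r1=2

outcome vector order: (thr2.r0,thr2.r1)
SC: 7 outcomes — {00 01 02 11 12 21 22}
SC∖claimed = {02}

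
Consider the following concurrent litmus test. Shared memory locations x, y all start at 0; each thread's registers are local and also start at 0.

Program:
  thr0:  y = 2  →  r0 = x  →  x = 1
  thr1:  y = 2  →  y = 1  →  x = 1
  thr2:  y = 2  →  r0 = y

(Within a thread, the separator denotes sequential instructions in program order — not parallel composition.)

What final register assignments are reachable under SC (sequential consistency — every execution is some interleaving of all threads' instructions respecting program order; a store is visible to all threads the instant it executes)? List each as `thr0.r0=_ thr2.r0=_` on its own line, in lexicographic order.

thr0.r0=0 thr2.r0=1
thr0.r0=0 thr2.r0=2
thr0.r0=1 thr2.r0=1
thr0.r0=1 thr2.r0=2

outcome vector order: (thr0.r0,thr2.r0)
|SC outcomes| = 4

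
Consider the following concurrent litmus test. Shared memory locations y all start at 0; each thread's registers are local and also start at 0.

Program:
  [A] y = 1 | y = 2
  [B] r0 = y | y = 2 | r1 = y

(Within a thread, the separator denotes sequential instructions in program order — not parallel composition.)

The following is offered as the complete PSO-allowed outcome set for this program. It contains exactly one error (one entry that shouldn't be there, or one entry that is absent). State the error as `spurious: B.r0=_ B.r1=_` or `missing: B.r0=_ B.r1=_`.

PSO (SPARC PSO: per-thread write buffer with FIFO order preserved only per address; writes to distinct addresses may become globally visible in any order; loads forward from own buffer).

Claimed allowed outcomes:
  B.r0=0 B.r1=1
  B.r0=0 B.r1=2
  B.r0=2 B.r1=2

outcome vector order: (B.r0,B.r1)
[PSO] allowed = {0/1 0/2 1/2 2/2}
PSO∖claimed = {1/2}

missing: B.r0=1 B.r1=2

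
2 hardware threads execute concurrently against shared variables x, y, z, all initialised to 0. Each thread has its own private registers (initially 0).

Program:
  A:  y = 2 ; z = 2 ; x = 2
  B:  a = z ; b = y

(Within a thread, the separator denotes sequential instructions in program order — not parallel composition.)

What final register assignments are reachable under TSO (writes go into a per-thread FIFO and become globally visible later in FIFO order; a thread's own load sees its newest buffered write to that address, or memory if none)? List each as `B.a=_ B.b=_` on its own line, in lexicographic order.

B.a=0 B.b=0
B.a=0 B.b=2
B.a=2 B.b=2

outcome vector order: (B.a,B.b)
|TSO outcomes| = 3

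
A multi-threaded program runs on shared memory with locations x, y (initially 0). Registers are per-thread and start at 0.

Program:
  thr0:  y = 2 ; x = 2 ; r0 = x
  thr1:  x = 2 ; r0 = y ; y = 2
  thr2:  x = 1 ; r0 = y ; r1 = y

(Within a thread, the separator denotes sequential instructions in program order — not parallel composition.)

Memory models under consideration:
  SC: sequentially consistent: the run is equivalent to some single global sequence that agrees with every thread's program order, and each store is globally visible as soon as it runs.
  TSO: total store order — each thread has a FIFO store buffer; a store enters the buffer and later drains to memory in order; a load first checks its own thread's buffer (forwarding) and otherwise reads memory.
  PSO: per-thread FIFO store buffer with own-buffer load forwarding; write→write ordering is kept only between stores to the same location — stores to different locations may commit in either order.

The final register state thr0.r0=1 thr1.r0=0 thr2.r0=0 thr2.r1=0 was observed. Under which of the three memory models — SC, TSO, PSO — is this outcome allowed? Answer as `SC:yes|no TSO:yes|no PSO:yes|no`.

SC:no TSO:yes PSO:yes

outcome vector order: (thr0.r0,thr1.r0,thr2.r0,thr2.r1)
SC: 8 outcomes — {1022; 1222; 2000; 2002; 2022; 2200; 2202; 2222}
TSO: 12 outcomes — {1000; 1002; 1022; 1200; 1202; 1222; 2000; 2002; 2022; 2200; 2202; 2222}
PSO: 12 outcomes — {1000; 1002; 1022; 1200; 1202; 1222; 2000; 2002; 2022; 2200; 2202; 2222}
target 1000 ∈ {TSO,PSO}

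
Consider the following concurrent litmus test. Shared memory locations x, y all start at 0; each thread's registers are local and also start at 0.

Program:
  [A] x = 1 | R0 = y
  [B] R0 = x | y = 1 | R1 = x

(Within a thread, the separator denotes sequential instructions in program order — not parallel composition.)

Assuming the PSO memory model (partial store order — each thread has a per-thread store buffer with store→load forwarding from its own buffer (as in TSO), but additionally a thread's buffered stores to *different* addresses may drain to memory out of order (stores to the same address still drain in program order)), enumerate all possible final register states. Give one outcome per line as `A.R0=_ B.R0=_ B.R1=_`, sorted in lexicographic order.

outcome vector order: (A.R0,B.R0,B.R1)
|PSO outcomes| = 6

A.R0=0 B.R0=0 B.R1=0
A.R0=0 B.R0=0 B.R1=1
A.R0=0 B.R0=1 B.R1=1
A.R0=1 B.R0=0 B.R1=0
A.R0=1 B.R0=0 B.R1=1
A.R0=1 B.R0=1 B.R1=1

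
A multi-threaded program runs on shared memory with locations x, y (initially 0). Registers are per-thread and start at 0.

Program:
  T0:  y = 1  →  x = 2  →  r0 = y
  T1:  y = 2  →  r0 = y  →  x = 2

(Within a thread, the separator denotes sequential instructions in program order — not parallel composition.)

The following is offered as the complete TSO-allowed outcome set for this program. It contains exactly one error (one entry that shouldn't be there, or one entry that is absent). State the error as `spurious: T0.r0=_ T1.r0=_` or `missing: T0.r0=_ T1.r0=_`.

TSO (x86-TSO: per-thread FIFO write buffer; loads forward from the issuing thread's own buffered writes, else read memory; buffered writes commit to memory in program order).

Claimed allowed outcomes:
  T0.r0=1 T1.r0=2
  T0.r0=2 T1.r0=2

missing: T0.r0=1 T1.r0=1

outcome vector order: (T0.r0,T1.r0)
[TSO] allowed = {<1 1> <1 2> <2 2>}
TSO∖claimed = {<1 1>}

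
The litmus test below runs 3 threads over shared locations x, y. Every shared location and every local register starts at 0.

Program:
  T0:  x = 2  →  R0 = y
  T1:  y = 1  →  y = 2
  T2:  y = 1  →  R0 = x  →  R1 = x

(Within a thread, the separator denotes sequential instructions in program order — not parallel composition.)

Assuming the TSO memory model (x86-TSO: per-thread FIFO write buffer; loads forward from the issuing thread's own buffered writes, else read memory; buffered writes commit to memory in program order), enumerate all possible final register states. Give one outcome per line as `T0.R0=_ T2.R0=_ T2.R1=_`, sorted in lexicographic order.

T0.R0=0 T2.R0=0 T2.R1=0
T0.R0=0 T2.R0=0 T2.R1=2
T0.R0=0 T2.R0=2 T2.R1=2
T0.R0=1 T2.R0=0 T2.R1=0
T0.R0=1 T2.R0=0 T2.R1=2
T0.R0=1 T2.R0=2 T2.R1=2
T0.R0=2 T2.R0=0 T2.R1=0
T0.R0=2 T2.R0=0 T2.R1=2
T0.R0=2 T2.R0=2 T2.R1=2

outcome vector order: (T0.R0,T2.R0,T2.R1)
|TSO outcomes| = 9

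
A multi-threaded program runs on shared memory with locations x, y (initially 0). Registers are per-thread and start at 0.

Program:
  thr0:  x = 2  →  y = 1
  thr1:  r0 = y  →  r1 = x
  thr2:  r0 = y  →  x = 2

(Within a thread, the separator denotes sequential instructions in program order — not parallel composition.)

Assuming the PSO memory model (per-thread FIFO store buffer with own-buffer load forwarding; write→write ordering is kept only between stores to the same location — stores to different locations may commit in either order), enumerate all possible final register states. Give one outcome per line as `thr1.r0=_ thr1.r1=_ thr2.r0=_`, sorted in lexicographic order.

outcome vector order: (thr1.r0,thr1.r1,thr2.r0)
|PSO outcomes| = 8

thr1.r0=0 thr1.r1=0 thr2.r0=0
thr1.r0=0 thr1.r1=0 thr2.r0=1
thr1.r0=0 thr1.r1=2 thr2.r0=0
thr1.r0=0 thr1.r1=2 thr2.r0=1
thr1.r0=1 thr1.r1=0 thr2.r0=0
thr1.r0=1 thr1.r1=0 thr2.r0=1
thr1.r0=1 thr1.r1=2 thr2.r0=0
thr1.r0=1 thr1.r1=2 thr2.r0=1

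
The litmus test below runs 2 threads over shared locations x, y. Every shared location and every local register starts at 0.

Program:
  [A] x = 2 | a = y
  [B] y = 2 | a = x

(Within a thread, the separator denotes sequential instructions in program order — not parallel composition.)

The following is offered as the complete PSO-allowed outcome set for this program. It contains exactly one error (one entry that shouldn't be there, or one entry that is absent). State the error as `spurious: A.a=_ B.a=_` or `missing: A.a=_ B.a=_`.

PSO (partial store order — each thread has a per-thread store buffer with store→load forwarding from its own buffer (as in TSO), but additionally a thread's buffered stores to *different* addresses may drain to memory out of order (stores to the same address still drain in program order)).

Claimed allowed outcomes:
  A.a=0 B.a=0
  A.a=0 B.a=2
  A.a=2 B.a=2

missing: A.a=2 B.a=0

outcome vector order: (A.a,B.a)
under PSO → (0,0), (0,2), (2,0), (2,2)
PSO∖claimed = {(2,0)}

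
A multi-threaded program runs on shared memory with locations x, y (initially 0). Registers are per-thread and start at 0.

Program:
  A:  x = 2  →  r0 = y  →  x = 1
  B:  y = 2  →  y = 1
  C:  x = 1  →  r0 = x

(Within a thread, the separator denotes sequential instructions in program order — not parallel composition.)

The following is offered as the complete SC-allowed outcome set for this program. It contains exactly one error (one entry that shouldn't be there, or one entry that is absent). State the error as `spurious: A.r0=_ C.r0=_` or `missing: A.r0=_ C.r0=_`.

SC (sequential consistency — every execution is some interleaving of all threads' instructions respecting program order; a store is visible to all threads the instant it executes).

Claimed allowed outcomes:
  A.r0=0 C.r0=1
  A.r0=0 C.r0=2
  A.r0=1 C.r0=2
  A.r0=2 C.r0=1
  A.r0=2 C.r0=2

outcome vector order: (A.r0,C.r0)
[SC] allowed = {01, 02, 11, 12, 21, 22}
SC∖claimed = {11}

missing: A.r0=1 C.r0=1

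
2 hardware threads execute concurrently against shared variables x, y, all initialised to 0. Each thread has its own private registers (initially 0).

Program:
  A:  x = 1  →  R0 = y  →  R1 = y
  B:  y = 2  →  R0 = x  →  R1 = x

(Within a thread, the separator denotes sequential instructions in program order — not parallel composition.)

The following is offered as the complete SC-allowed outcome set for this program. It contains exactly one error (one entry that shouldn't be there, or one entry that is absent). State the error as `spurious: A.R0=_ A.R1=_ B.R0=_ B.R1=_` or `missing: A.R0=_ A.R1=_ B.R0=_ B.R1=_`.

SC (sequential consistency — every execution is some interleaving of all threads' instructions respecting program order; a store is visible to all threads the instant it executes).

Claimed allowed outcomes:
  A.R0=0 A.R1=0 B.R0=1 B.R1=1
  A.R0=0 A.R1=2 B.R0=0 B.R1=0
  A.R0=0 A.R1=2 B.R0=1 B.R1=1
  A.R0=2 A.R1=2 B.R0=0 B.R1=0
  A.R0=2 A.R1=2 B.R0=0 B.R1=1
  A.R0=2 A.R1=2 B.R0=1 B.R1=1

spurious: A.R0=0 A.R1=2 B.R0=0 B.R1=0

outcome vector order: (A.R0,A.R1,B.R0,B.R1)
under SC → 0011 0211 2200 2201 2211
claimed∖SC = {0200}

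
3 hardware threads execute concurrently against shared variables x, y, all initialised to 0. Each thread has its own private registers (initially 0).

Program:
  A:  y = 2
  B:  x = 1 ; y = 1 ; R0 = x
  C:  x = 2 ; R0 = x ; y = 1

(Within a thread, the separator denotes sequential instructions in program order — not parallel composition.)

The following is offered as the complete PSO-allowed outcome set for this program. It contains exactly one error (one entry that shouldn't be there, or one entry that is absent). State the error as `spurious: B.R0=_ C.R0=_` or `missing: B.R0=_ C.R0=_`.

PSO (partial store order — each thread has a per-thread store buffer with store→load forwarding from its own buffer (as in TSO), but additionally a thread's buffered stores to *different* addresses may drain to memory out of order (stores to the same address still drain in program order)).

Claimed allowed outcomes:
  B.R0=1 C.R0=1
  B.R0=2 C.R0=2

missing: B.R0=1 C.R0=2

outcome vector order: (B.R0,C.R0)
[PSO] allowed = {1/1 1/2 2/2}
PSO∖claimed = {1/2}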